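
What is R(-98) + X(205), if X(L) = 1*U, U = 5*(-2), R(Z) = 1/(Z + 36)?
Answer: -621/62 ≈ -10.016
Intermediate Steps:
R(Z) = 1/(36 + Z)
U = -10
X(L) = -10 (X(L) = 1*(-10) = -10)
R(-98) + X(205) = 1/(36 - 98) - 10 = 1/(-62) - 10 = -1/62 - 10 = -621/62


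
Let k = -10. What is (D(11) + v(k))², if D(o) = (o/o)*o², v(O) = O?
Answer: 12321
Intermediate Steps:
D(o) = o² (D(o) = 1*o² = o²)
(D(11) + v(k))² = (11² - 10)² = (121 - 10)² = 111² = 12321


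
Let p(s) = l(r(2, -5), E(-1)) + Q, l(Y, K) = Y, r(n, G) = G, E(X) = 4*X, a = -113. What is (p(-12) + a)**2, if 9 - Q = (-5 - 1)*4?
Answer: 7225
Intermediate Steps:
Q = 33 (Q = 9 - (-5 - 1)*4 = 9 - (-6)*4 = 9 - 1*(-24) = 9 + 24 = 33)
p(s) = 28 (p(s) = -5 + 33 = 28)
(p(-12) + a)**2 = (28 - 113)**2 = (-85)**2 = 7225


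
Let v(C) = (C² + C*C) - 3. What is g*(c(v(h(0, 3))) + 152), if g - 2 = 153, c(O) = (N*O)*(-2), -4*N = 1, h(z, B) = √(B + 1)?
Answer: 47895/2 ≈ 23948.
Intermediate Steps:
h(z, B) = √(1 + B)
N = -¼ (N = -¼*1 = -¼ ≈ -0.25000)
v(C) = -3 + 2*C² (v(C) = (C² + C²) - 3 = 2*C² - 3 = -3 + 2*C²)
c(O) = O/2 (c(O) = -O/4*(-2) = O/2)
g = 155 (g = 2 + 153 = 155)
g*(c(v(h(0, 3))) + 152) = 155*((-3 + 2*(√(1 + 3))²)/2 + 152) = 155*((-3 + 2*(√4)²)/2 + 152) = 155*((-3 + 2*2²)/2 + 152) = 155*((-3 + 2*4)/2 + 152) = 155*((-3 + 8)/2 + 152) = 155*((½)*5 + 152) = 155*(5/2 + 152) = 155*(309/2) = 47895/2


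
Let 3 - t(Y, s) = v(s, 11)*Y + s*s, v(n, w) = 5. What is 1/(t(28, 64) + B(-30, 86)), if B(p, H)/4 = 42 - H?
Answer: -1/4409 ≈ -0.00022681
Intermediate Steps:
t(Y, s) = 3 - s**2 - 5*Y (t(Y, s) = 3 - (5*Y + s*s) = 3 - (5*Y + s**2) = 3 - (s**2 + 5*Y) = 3 + (-s**2 - 5*Y) = 3 - s**2 - 5*Y)
B(p, H) = 168 - 4*H (B(p, H) = 4*(42 - H) = 168 - 4*H)
1/(t(28, 64) + B(-30, 86)) = 1/((3 - 1*64**2 - 5*28) + (168 - 4*86)) = 1/((3 - 1*4096 - 140) + (168 - 344)) = 1/((3 - 4096 - 140) - 176) = 1/(-4233 - 176) = 1/(-4409) = -1/4409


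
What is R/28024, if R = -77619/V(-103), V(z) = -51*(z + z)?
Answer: -25873/98140048 ≈ -0.00026363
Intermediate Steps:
V(z) = -102*z
R = -25873/3502 (R = -77619/((-102*(-103))) = -77619/10506 = -77619*1/10506 = -25873/3502 ≈ -7.3881)
R/28024 = -25873/3502/28024 = -25873/3502*1/28024 = -25873/98140048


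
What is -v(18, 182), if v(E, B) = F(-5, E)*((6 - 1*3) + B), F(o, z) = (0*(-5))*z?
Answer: 0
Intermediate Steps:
F(o, z) = 0 (F(o, z) = 0*z = 0)
v(E, B) = 0 (v(E, B) = 0*((6 - 1*3) + B) = 0*((6 - 3) + B) = 0*(3 + B) = 0)
-v(18, 182) = -1*0 = 0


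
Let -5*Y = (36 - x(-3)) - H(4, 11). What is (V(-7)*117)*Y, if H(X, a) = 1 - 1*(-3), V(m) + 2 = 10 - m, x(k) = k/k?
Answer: -10881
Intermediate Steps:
x(k) = 1
V(m) = 8 - m (V(m) = -2 + (10 - m) = 8 - m)
H(X, a) = 4 (H(X, a) = 1 + 3 = 4)
Y = -31/5 (Y = -((36 - 1*1) - 1*4)/5 = -((36 - 1) - 4)/5 = -(35 - 4)/5 = -1/5*31 = -31/5 ≈ -6.2000)
(V(-7)*117)*Y = ((8 - 1*(-7))*117)*(-31/5) = ((8 + 7)*117)*(-31/5) = (15*117)*(-31/5) = 1755*(-31/5) = -10881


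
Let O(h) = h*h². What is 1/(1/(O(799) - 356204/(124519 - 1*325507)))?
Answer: 25630110391604/50247 ≈ 5.1008e+8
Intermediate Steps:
O(h) = h³
1/(1/(O(799) - 356204/(124519 - 1*325507))) = 1/(1/(799³ - 356204/(124519 - 1*325507))) = 1/(1/(510082399 - 356204/(124519 - 325507))) = 1/(1/(510082399 - 356204/(-200988))) = 1/(1/(510082399 - 356204*(-1/200988))) = 1/(1/(510082399 + 89051/50247)) = 1/(1/(25630110391604/50247)) = 1/(50247/25630110391604) = 25630110391604/50247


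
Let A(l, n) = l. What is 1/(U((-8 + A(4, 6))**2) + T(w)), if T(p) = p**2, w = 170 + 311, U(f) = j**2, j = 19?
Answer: 1/231722 ≈ 4.3155e-6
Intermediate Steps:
U(f) = 361 (U(f) = 19**2 = 361)
w = 481
1/(U((-8 + A(4, 6))**2) + T(w)) = 1/(361 + 481**2) = 1/(361 + 231361) = 1/231722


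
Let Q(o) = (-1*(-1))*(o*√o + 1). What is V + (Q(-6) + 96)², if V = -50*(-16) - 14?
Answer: 9979 - 1164*I*√6 ≈ 9979.0 - 2851.2*I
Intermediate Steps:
Q(o) = 1 + o^(3/2) (Q(o) = 1*(o^(3/2) + 1) = 1*(1 + o^(3/2)) = 1 + o^(3/2))
V = 786 (V = 800 - 14 = 786)
V + (Q(-6) + 96)² = 786 + ((1 + (-6)^(3/2)) + 96)² = 786 + ((1 - 6*I*√6) + 96)² = 786 + (97 - 6*I*√6)²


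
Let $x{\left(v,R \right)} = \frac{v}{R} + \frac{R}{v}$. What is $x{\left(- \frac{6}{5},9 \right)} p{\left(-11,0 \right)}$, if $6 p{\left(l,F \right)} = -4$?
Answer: $\frac{229}{45} \approx 5.0889$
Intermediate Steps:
$p{\left(l,F \right)} = - \frac{2}{3}$ ($p{\left(l,F \right)} = \frac{1}{6} \left(-4\right) = - \frac{2}{3}$)
$x{\left(v,R \right)} = \frac{R}{v} + \frac{v}{R}$
$x{\left(- \frac{6}{5},9 \right)} p{\left(-11,0 \right)} = \left(\frac{9}{\left(-6\right) \frac{1}{5}} + \frac{\left(-6\right) \frac{1}{5}}{9}\right) \left(- \frac{2}{3}\right) = \left(\frac{9}{\left(-6\right) \frac{1}{5}} + \left(-6\right) \frac{1}{5} \cdot \frac{1}{9}\right) \left(- \frac{2}{3}\right) = \left(\frac{9}{- \frac{6}{5}} - \frac{2}{15}\right) \left(- \frac{2}{3}\right) = \left(9 \left(- \frac{5}{6}\right) - \frac{2}{15}\right) \left(- \frac{2}{3}\right) = \left(- \frac{15}{2} - \frac{2}{15}\right) \left(- \frac{2}{3}\right) = \left(- \frac{229}{30}\right) \left(- \frac{2}{3}\right) = \frac{229}{45}$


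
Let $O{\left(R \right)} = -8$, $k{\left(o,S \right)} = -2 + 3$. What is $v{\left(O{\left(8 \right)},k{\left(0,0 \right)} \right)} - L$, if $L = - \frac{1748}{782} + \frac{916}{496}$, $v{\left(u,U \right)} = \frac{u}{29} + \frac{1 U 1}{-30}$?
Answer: $\frac{72739}{916980} \approx 0.079324$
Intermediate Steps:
$k{\left(o,S \right)} = 1$
$v{\left(u,U \right)} = - \frac{U}{30} + \frac{u}{29}$ ($v{\left(u,U \right)} = u \frac{1}{29} + U 1 \left(- \frac{1}{30}\right) = \frac{u}{29} + U \left(- \frac{1}{30}\right) = \frac{u}{29} - \frac{U}{30} = - \frac{U}{30} + \frac{u}{29}$)
$L = - \frac{819}{2108}$ ($L = \left(-1748\right) \frac{1}{782} + 916 \cdot \frac{1}{496} = - \frac{38}{17} + \frac{229}{124} = - \frac{819}{2108} \approx -0.38852$)
$v{\left(O{\left(8 \right)},k{\left(0,0 \right)} \right)} - L = \left(\left(- \frac{1}{30}\right) 1 + \frac{1}{29} \left(-8\right)\right) - - \frac{819}{2108} = \left(- \frac{1}{30} - \frac{8}{29}\right) + \frac{819}{2108} = - \frac{269}{870} + \frac{819}{2108} = \frac{72739}{916980}$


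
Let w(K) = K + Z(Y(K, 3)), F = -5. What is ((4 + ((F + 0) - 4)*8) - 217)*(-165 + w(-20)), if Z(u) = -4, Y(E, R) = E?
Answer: 53865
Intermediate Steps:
w(K) = -4 + K (w(K) = K - 4 = -4 + K)
((4 + ((F + 0) - 4)*8) - 217)*(-165 + w(-20)) = ((4 + ((-5 + 0) - 4)*8) - 217)*(-165 + (-4 - 20)) = ((4 + (-5 - 4)*8) - 217)*(-165 - 24) = ((4 - 9*8) - 217)*(-189) = ((4 - 72) - 217)*(-189) = (-68 - 217)*(-189) = -285*(-189) = 53865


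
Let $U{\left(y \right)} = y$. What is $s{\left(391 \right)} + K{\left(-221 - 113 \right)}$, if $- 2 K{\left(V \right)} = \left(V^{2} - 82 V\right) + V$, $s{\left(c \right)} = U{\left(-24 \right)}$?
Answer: $-69329$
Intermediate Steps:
$s{\left(c \right)} = -24$
$K{\left(V \right)} = - \frac{V^{2}}{2} + \frac{81 V}{2}$ ($K{\left(V \right)} = - \frac{\left(V^{2} - 82 V\right) + V}{2} = - \frac{V^{2} - 81 V}{2} = - \frac{V^{2}}{2} + \frac{81 V}{2}$)
$s{\left(391 \right)} + K{\left(-221 - 113 \right)} = -24 + \frac{\left(-221 - 113\right) \left(81 - \left(-221 - 113\right)\right)}{2} = -24 + \frac{1}{2} \left(-334\right) \left(81 - -334\right) = -24 + \frac{1}{2} \left(-334\right) \left(81 + 334\right) = -24 + \frac{1}{2} \left(-334\right) 415 = -24 - 69305 = -69329$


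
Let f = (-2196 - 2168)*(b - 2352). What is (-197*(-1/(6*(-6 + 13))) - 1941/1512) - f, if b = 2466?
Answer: 250739701/504 ≈ 4.9750e+5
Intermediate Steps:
f = -497496 (f = (-2196 - 2168)*(2466 - 2352) = -4364*114 = -497496)
(-197*(-1/(6*(-6 + 13))) - 1941/1512) - f = (-197*(-1/(6*(-6 + 13))) - 1941/1512) - 1*(-497496) = (-197/(7*(-6)) - 1941*1/1512) + 497496 = (-197/(-42) - 647/504) + 497496 = (-197*(-1/42) - 647/504) + 497496 = (197/42 - 647/504) + 497496 = 1717/504 + 497496 = 250739701/504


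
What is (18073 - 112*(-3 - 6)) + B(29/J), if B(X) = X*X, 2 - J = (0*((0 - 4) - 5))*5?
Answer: 77165/4 ≈ 19291.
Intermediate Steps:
J = 2 (J = 2 - 0*((0 - 4) - 5)*5 = 2 - 0*(-4 - 5)*5 = 2 - 0*(-9)*5 = 2 - 0*5 = 2 - 1*0 = 2 + 0 = 2)
B(X) = X²
(18073 - 112*(-3 - 6)) + B(29/J) = (18073 - 112*(-3 - 6)) + (29/2)² = (18073 - 112*(-9)) + (29*(½))² = (18073 + 1008) + (29/2)² = 19081 + 841/4 = 77165/4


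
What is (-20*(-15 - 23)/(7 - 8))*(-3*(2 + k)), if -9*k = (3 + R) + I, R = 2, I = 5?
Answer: 6080/3 ≈ 2026.7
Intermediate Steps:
k = -10/9 (k = -((3 + 2) + 5)/9 = -(5 + 5)/9 = -1/9*10 = -10/9 ≈ -1.1111)
(-20*(-15 - 23)/(7 - 8))*(-3*(2 + k)) = (-20*(-15 - 23)/(7 - 8))*(-3*(2 - 10/9)) = (-(-760)/(-1))*(-3*8/9) = -(-760)*(-1)*(-8/3) = -20*38*(-8/3) = -760*(-8/3) = 6080/3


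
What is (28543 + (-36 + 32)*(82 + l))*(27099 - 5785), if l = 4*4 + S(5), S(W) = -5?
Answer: 600436694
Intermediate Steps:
l = 11 (l = 4*4 - 5 = 16 - 5 = 11)
(28543 + (-36 + 32)*(82 + l))*(27099 - 5785) = (28543 + (-36 + 32)*(82 + 11))*(27099 - 5785) = (28543 - 4*93)*21314 = (28543 - 372)*21314 = 28171*21314 = 600436694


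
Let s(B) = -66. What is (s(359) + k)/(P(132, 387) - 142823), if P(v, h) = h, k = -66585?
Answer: 66651/142436 ≈ 0.46794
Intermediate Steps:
(s(359) + k)/(P(132, 387) - 142823) = (-66 - 66585)/(387 - 142823) = -66651/(-142436) = -66651*(-1/142436) = 66651/142436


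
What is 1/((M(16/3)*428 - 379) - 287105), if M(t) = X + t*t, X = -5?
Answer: -9/2497048 ≈ -3.6043e-6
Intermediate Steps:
M(t) = -5 + t**2 (M(t) = -5 + t*t = -5 + t**2)
1/((M(16/3)*428 - 379) - 287105) = 1/(((-5 + (16/3)**2)*428 - 379) - 287105) = 1/(((-5 + 256/9)*428 - 379) - 287105) = 1/(((211/9)*428 - 379) - 287105) = 1/((90308/9 - 379) - 287105) = 1/(86897/9 - 287105) = 1/(-2497048/9) = -9/2497048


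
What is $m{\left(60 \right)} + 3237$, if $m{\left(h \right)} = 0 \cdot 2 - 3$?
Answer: $3234$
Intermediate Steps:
$m{\left(h \right)} = -3$ ($m{\left(h \right)} = 0 - 3 = -3$)
$m{\left(60 \right)} + 3237 = -3 + 3237 = 3234$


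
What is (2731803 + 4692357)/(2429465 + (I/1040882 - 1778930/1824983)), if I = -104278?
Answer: 881429663042334060/288436882937928641 ≈ 3.0559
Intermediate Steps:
(2731803 + 4692357)/(2429465 + (I/1040882 - 1778930/1824983)) = (2731803 + 4692357)/(2429465 + (-104278/1040882 - 1778930/1824983)) = 7424160/(2429465 + (-104278*1/1040882 - 1778930*1/1824983)) = 7424160/(2429465 + (-52139/520441 - 1778930/1824983)) = 7424160/(2429465 - 1020980896767/949795977503) = 7424160/(2307495063503429128/949795977503) = 7424160*(949795977503/2307495063503429128) = 881429663042334060/288436882937928641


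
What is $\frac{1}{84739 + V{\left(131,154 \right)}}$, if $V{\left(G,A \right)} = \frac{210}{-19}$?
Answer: $\frac{19}{1609831} \approx 1.1802 \cdot 10^{-5}$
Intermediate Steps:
$V{\left(G,A \right)} = - \frac{210}{19}$ ($V{\left(G,A \right)} = 210 \left(- \frac{1}{19}\right) = - \frac{210}{19}$)
$\frac{1}{84739 + V{\left(131,154 \right)}} = \frac{1}{84739 - \frac{210}{19}} = \frac{1}{\frac{1609831}{19}} = \frac{19}{1609831}$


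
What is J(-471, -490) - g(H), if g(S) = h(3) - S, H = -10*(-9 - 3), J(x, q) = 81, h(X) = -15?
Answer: 216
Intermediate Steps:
H = 120 (H = -10*(-12) = 120)
g(S) = -15 - S
J(-471, -490) - g(H) = 81 - (-15 - 1*120) = 81 - (-15 - 120) = 81 - 1*(-135) = 81 + 135 = 216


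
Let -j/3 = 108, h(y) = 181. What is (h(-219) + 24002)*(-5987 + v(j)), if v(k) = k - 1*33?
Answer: -153416952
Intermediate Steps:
j = -324 (j = -3*108 = -324)
v(k) = -33 + k (v(k) = k - 33 = -33 + k)
(h(-219) + 24002)*(-5987 + v(j)) = (181 + 24002)*(-5987 + (-33 - 324)) = 24183*(-5987 - 357) = 24183*(-6344) = -153416952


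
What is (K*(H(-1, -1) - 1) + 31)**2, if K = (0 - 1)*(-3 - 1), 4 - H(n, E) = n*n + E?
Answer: 1849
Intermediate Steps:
H(n, E) = 4 - E - n**2 (H(n, E) = 4 - (n*n + E) = 4 - (n**2 + E) = 4 - (E + n**2) = 4 + (-E - n**2) = 4 - E - n**2)
K = 4 (K = -1*(-4) = 4)
(K*(H(-1, -1) - 1) + 31)**2 = (4*((4 - 1*(-1) - 1*(-1)**2) - 1) + 31)**2 = (4*((4 + 1 - 1*1) - 1) + 31)**2 = (4*((4 + 1 - 1) - 1) + 31)**2 = (4*(4 - 1) + 31)**2 = (4*3 + 31)**2 = (12 + 31)**2 = 43**2 = 1849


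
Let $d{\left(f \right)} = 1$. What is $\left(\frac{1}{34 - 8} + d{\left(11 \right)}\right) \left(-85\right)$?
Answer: $- \frac{2295}{26} \approx -88.269$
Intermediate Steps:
$\left(\frac{1}{34 - 8} + d{\left(11 \right)}\right) \left(-85\right) = \left(\frac{1}{34 - 8} + 1\right) \left(-85\right) = \left(\frac{1}{26} + 1\right) \left(-85\right) = \frac{27}{26} \left(-85\right) = - \frac{2295}{26}$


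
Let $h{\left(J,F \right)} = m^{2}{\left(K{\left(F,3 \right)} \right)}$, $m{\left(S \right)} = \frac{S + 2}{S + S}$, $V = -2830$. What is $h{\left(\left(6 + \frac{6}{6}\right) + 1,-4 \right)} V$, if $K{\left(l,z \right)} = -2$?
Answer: $0$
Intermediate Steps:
$m{\left(S \right)} = \frac{2 + S}{2 S}$
$h{\left(J,F \right)} = 0$ ($h{\left(J,F \right)} = \left(\frac{2 - 2}{2 \left(-2\right)}\right)^{2} = \left(\frac{1}{2} \left(- \frac{1}{2}\right) 0\right)^{2} = 0^{2} = 0$)
$h{\left(\left(6 + \frac{6}{6}\right) + 1,-4 \right)} V = 0 \left(-2830\right) = 0$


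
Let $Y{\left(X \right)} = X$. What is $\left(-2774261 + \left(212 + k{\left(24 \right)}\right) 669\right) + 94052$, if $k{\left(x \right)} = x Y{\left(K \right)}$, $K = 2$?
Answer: $-2506269$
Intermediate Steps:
$k{\left(x \right)} = 2 x$ ($k{\left(x \right)} = x 2 = 2 x$)
$\left(-2774261 + \left(212 + k{\left(24 \right)}\right) 669\right) + 94052 = \left(-2774261 + \left(212 + 2 \cdot 24\right) 669\right) + 94052 = \left(-2774261 + \left(212 + 48\right) 669\right) + 94052 = \left(-2774261 + 260 \cdot 669\right) + 94052 = \left(-2774261 + 173940\right) + 94052 = -2600321 + 94052 = -2506269$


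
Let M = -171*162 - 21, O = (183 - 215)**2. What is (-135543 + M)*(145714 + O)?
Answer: -23957326308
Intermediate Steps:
O = 1024 (O = (-32)**2 = 1024)
M = -27723 (M = -27702 - 21 = -27723)
(-135543 + M)*(145714 + O) = (-135543 - 27723)*(145714 + 1024) = -163266*146738 = -23957326308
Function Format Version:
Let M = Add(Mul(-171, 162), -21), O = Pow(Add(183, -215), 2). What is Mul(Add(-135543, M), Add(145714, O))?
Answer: -23957326308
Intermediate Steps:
O = 1024 (O = Pow(-32, 2) = 1024)
M = -27723 (M = Add(-27702, -21) = -27723)
Mul(Add(-135543, M), Add(145714, O)) = Mul(Add(-135543, -27723), Add(145714, 1024)) = Mul(-163266, 146738) = -23957326308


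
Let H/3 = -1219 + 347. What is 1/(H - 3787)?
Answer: -1/6403 ≈ -0.00015618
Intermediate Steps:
H = -2616 (H = 3*(-1219 + 347) = 3*(-872) = -2616)
1/(H - 3787) = 1/(-2616 - 3787) = 1/(-6403) = -1/6403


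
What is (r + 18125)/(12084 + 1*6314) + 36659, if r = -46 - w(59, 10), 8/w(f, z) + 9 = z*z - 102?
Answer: 7419173979/202378 ≈ 36660.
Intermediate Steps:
w(f, z) = 8/(-111 + z²) (w(f, z) = 8/(-9 + (z*z - 102)) = 8/(-9 + (z² - 102)) = 8/(-9 + (-102 + z²)) = 8/(-111 + z²))
r = -498/11 (r = -46 - 8/(-111 + 10²) = -46 - 8/(-111 + 100) = -46 - 8/(-11) = -46 - 8*(-1)/11 = -46 - 1*(-8/11) = -46 + 8/11 = -498/11 ≈ -45.273)
(r + 18125)/(12084 + 1*6314) + 36659 = (-498/11 + 18125)/(12084 + 1*6314) + 36659 = 198877/(11*(12084 + 6314)) + 36659 = (198877/11)/18398 + 36659 = (198877/11)*(1/18398) + 36659 = 198877/202378 + 36659 = 7419173979/202378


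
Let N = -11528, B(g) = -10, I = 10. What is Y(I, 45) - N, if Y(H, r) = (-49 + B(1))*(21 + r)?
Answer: 7634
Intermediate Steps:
Y(H, r) = -1239 - 59*r (Y(H, r) = (-49 - 10)*(21 + r) = -59*(21 + r) = -1239 - 59*r)
Y(I, 45) - N = (-1239 - 59*45) - 1*(-11528) = (-1239 - 2655) + 11528 = -3894 + 11528 = 7634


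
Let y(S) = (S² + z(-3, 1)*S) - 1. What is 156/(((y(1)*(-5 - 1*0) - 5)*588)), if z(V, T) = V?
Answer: 13/490 ≈ 0.026531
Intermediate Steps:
y(S) = -1 + S² - 3*S (y(S) = (S² - 3*S) - 1 = -1 + S² - 3*S)
156/(((y(1)*(-5 - 1*0) - 5)*588)) = 156/((((-1 + 1² - 3*1)*(-5 - 1*0) - 5)*588)) = 156/((((-1 + 1 - 3)*(-5 + 0) - 5)*588)) = 156/(((-3*(-5) - 5)*588)) = 156/(((15 - 5)*588)) = 156/((10*588)) = 156/5880 = 156*(1/5880) = 13/490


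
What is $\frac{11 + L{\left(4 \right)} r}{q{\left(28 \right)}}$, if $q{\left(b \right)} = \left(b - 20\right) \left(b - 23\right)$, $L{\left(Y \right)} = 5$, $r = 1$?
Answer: $\frac{2}{5} \approx 0.4$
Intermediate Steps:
$q{\left(b \right)} = \left(-23 + b\right) \left(-20 + b\right)$ ($q{\left(b \right)} = \left(-20 + b\right) \left(-23 + b\right) = \left(-23 + b\right) \left(-20 + b\right)$)
$\frac{11 + L{\left(4 \right)} r}{q{\left(28 \right)}} = \frac{11 + 5 \cdot 1}{460 + 28^{2} - 1204} = \frac{11 + 5}{460 + 784 - 1204} = \frac{16}{40} = 16 \cdot \frac{1}{40} = \frac{2}{5}$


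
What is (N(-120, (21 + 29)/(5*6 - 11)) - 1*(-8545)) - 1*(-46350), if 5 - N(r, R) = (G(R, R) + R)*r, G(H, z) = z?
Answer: 1055100/19 ≈ 55532.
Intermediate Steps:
N(r, R) = 5 - 2*R*r (N(r, R) = 5 - (R + R)*r = 5 - 2*R*r)
(N(-120, (21 + 29)/(5*6 - 11)) - 1*(-8545)) - 1*(-46350) = ((5 - 2*(21 + 29)/(5*6 - 11)*(-120)) - 1*(-8545)) - 1*(-46350) = ((5 - 2*50/(30 - 11)*(-120)) + 8545) + 46350 = ((5 - 2*50/19*(-120)) + 8545) + 46350 = ((5 + 12000/19) + 8545) + 46350 = (12095/19 + 8545) + 46350 = 174450/19 + 46350 = 1055100/19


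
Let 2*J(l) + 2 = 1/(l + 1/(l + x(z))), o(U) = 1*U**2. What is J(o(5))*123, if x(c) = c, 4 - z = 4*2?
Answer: -126813/1052 ≈ -120.54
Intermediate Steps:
z = -4 (z = 4 - 4*2 = 4 - 1*8 = 4 - 8 = -4)
o(U) = U**2
J(l) = -1 + 1/(2*(l + 1/(-4 + l))) (J(l) = -1 + 1/(2*(l + 1/(l - 4))) = -1 + 1/(2*(l + 1/(-4 + l))))
J(o(5))*123 = ((-3 - (5**2)**2 + (9/2)*5**2)/(1 + (5**2)**2 - 4*5**2))*123 = ((-3 - 1*25**2 + (9/2)*25)/(1 + 25**2 - 4*25))*123 = ((-3 - 1*625 + 225/2)/(1 + 625 - 100))*123 = ((-3 - 625 + 225/2)/526)*123 = ((1/526)*(-1031/2))*123 = -1031/1052*123 = -126813/1052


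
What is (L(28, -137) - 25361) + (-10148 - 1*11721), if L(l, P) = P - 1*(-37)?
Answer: -47330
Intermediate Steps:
L(l, P) = 37 + P (L(l, P) = P + 37 = 37 + P)
(L(28, -137) - 25361) + (-10148 - 1*11721) = ((37 - 137) - 25361) + (-10148 - 1*11721) = (-100 - 25361) + (-10148 - 11721) = -25461 - 21869 = -47330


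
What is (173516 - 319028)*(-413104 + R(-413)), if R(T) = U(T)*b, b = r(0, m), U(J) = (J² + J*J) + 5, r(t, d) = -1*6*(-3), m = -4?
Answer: -833415614640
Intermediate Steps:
r(t, d) = 18 (r(t, d) = -6*(-3) = 18)
U(J) = 5 + 2*J² (U(J) = (J² + J²) + 5 = 2*J² + 5 = 5 + 2*J²)
b = 18
R(T) = 90 + 36*T² (R(T) = (5 + 2*T²)*18 = 90 + 36*T²)
(173516 - 319028)*(-413104 + R(-413)) = (173516 - 319028)*(-413104 + (90 + 36*(-413)²)) = -145512*(-413104 + (90 + 36*170569)) = -145512*(-413104 + (90 + 6140484)) = -145512*(-413104 + 6140574) = -145512*5727470 = -833415614640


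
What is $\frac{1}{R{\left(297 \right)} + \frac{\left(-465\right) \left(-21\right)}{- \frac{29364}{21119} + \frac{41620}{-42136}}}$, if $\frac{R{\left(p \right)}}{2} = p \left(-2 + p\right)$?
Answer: $\frac{529063571}{90535413959640} \approx 5.8437 \cdot 10^{-6}$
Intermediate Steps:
$R{\left(p \right)} = 2 p \left(-2 + p\right)$
$\frac{1}{R{\left(297 \right)} + \frac{\left(-465\right) \left(-21\right)}{- \frac{29364}{21119} + \frac{41620}{-42136}}} = \frac{1}{2 \cdot 297 \left(-2 + 297\right) + \frac{\left(-465\right) \left(-21\right)}{- \frac{29364}{21119} + \frac{41620}{-42136}}} = \frac{1}{2 \cdot 297 \cdot 295 + \frac{9765}{\left(-29364\right) \frac{1}{21119} + 41620 \left(- \frac{1}{42136}\right)}} = \frac{1}{175230 + \frac{9765}{- \frac{29364}{21119} - \frac{10405}{10534}}} = \frac{1}{175230 + \frac{9765}{- \frac{529063571}{222467546}}} = \frac{1}{175230 + 9765 \left(- \frac{222467546}{529063571}\right)} = \frac{1}{175230 - \frac{2172395586690}{529063571}} = \frac{1}{\frac{90535413959640}{529063571}} = \frac{529063571}{90535413959640}$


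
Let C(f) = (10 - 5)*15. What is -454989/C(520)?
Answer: -151663/25 ≈ -6066.5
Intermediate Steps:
C(f) = 75 (C(f) = 5*15 = 75)
-454989/C(520) = -454989/75 = -454989*1/75 = -151663/25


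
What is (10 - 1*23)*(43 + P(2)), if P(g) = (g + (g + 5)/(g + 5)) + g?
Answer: -624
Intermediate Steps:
P(g) = 1 + 2*g (P(g) = (g + (5 + g)/(5 + g)) + g = (g + 1) + g = (1 + g) + g = 1 + 2*g)
(10 - 1*23)*(43 + P(2)) = (10 - 1*23)*(43 + (1 + 2*2)) = (10 - 23)*(43 + (1 + 4)) = -13*(43 + 5) = -13*48 = -624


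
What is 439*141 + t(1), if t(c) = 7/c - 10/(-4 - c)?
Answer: 61908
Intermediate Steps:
t(c) = -10/(-4 - c) + 7/c
439*141 + t(1) = 439*141 + (28 + 17*1)/(1*(4 + 1)) = 61899 + 1*(28 + 17)/5 = 61899 + 1*(1/5)*45 = 61899 + 9 = 61908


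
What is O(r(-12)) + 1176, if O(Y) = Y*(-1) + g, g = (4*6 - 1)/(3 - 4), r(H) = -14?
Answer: 1167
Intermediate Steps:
g = -23 (g = (24 - 1)/(-1) = 23*(-1) = -23)
O(Y) = -23 - Y (O(Y) = Y*(-1) - 23 = -Y - 23 = -23 - Y)
O(r(-12)) + 1176 = (-23 - 1*(-14)) + 1176 = (-23 + 14) + 1176 = -9 + 1176 = 1167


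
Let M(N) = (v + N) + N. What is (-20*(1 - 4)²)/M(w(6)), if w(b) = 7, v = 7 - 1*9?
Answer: -15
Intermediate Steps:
v = -2 (v = 7 - 9 = -2)
M(N) = -2 + 2*N (M(N) = (-2 + N) + N = -2 + 2*N)
(-20*(1 - 4)²)/M(w(6)) = (-20*(1 - 4)²)/(-2 + 2*7) = (-20*(-3)²)/(-2 + 14) = -20*9/12 = -180*1/12 = -15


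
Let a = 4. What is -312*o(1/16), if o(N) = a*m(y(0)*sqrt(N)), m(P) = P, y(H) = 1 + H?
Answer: -312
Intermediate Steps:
o(N) = 4*sqrt(N) (o(N) = 4*((1 + 0)*sqrt(N)) = 4*(1*sqrt(N)) = 4*sqrt(N))
-312*o(1/16) = -1248*sqrt(1/16) = -1248/4 = -312*1 = -312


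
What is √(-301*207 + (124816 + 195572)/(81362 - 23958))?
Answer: 2*I*√3207763002165/14351 ≈ 249.6*I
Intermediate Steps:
√(-301*207 + (124816 + 195572)/(81362 - 23958)) = √(-62307 + 320388/57404) = √(-62307 + 320388*(1/57404)) = √(-62307 + 80097/14351) = √(-894087660/14351) = 2*I*√3207763002165/14351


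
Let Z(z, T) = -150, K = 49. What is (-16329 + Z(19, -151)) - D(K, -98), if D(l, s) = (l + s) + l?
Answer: -16479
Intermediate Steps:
D(l, s) = s + 2*l
(-16329 + Z(19, -151)) - D(K, -98) = (-16329 - 150) - (-98 + 2*49) = -16479 - (-98 + 98) = -16479 - 1*0 = -16479 + 0 = -16479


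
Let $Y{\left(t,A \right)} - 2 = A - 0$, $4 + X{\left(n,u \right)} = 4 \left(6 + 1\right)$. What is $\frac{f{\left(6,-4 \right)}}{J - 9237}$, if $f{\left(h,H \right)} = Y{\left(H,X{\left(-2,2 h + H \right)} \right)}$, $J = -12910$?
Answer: $- \frac{26}{22147} \approx -0.001174$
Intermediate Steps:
$X{\left(n,u \right)} = 24$ ($X{\left(n,u \right)} = -4 + 4 \left(6 + 1\right) = -4 + 4 \cdot 7 = -4 + 28 = 24$)
$Y{\left(t,A \right)} = 2 + A$ ($Y{\left(t,A \right)} = 2 + \left(A - 0\right) = 2 + \left(A + 0\right) = 2 + A$)
$f{\left(h,H \right)} = 26$ ($f{\left(h,H \right)} = 2 + 24 = 26$)
$\frac{f{\left(6,-4 \right)}}{J - 9237} = \frac{1}{-12910 - 9237} \cdot 26 = \frac{1}{-22147} \cdot 26 = \left(- \frac{1}{22147}\right) 26 = - \frac{26}{22147}$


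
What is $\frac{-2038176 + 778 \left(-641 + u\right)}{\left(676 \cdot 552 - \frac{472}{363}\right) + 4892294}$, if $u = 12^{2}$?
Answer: $- \frac{62872689}{136525459} \approx -0.46052$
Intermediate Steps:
$u = 144$
$\frac{-2038176 + 778 \left(-641 + u\right)}{\left(676 \cdot 552 - \frac{472}{363}\right) + 4892294} = \frac{-2038176 + 778 \left(-641 + 144\right)}{\left(676 \cdot 552 - \frac{472}{363}\right) + 4892294} = \frac{-2038176 + 778 \left(-497\right)}{\left(373152 - \frac{472}{363}\right) + 4892294} = \frac{-2038176 - 386666}{\left(373152 - \frac{472}{363}\right) + 4892294} = - \frac{2424842}{\frac{135453704}{363} + 4892294} = - \frac{2424842}{\frac{1911356426}{363}} = \left(-2424842\right) \frac{363}{1911356426} = - \frac{62872689}{136525459}$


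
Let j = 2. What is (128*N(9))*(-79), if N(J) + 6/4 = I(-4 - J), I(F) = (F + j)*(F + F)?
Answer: -2876864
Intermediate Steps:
I(F) = 2*F*(2 + F) (I(F) = (F + 2)*(F + F) = (2 + F)*(2*F) = 2*F*(2 + F))
N(J) = -3/2 + 2*(-4 - J)*(-2 - J) (N(J) = -3/2 + 2*(-4 - J)*(2 + (-4 - J)) = -3/2 + 2*(-4 - J)*(-2 - J))
(128*N(9))*(-79) = (128*(-3/2 + 2*(2 + 9)*(4 + 9)))*(-79) = (128*(-3/2 + 2*11*13))*(-79) = (128*(-3/2 + 286))*(-79) = (128*(569/2))*(-79) = 36416*(-79) = -2876864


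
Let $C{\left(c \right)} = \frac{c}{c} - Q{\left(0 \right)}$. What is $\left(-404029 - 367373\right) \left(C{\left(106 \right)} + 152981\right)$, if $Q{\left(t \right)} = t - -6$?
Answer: $-118005992352$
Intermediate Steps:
$Q{\left(t \right)} = 6 + t$ ($Q{\left(t \right)} = t + 6 = 6 + t$)
$C{\left(c \right)} = -5$ ($C{\left(c \right)} = \frac{c}{c} - \left(6 + 0\right) = 1 - 6 = -5$)
$\left(-404029 - 367373\right) \left(C{\left(106 \right)} + 152981\right) = \left(-404029 - 367373\right) \left(-5 + 152981\right) = \left(-771402\right) 152976 = -118005992352$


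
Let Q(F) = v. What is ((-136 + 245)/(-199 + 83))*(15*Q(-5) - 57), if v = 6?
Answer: -3597/116 ≈ -31.009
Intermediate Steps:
Q(F) = 6
((-136 + 245)/(-199 + 83))*(15*Q(-5) - 57) = ((-136 + 245)/(-199 + 83))*(15*6 - 57) = (109/(-116))*(90 - 57) = (109*(-1/116))*33 = -109/116*33 = -3597/116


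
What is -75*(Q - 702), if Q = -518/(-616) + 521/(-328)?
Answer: 190163475/3608 ≈ 52706.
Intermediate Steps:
Q = -2697/3608 (Q = -518*(-1/616) + 521*(-1/328) = 37/44 - 521/328 = -2697/3608 ≈ -0.74751)
-75*(Q - 702) = -75*(-2697/3608 - 702) = -75*(-2535513/3608) = 190163475/3608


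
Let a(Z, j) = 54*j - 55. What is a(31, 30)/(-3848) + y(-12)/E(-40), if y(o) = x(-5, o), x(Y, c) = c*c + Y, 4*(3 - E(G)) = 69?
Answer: -2228693/219336 ≈ -10.161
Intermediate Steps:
E(G) = -57/4 (E(G) = 3 - 1/4*69 = 3 - 69/4 = -57/4)
x(Y, c) = Y + c**2 (x(Y, c) = c**2 + Y = Y + c**2)
y(o) = -5 + o**2
a(Z, j) = -55 + 54*j
a(31, 30)/(-3848) + y(-12)/E(-40) = (-55 + 54*30)/(-3848) + (-5 + (-12)**2)/(-57/4) = (-55 + 1620)*(-1/3848) + (-5 + 144)*(-4/57) = 1565*(-1/3848) + 139*(-4/57) = -1565/3848 - 556/57 = -2228693/219336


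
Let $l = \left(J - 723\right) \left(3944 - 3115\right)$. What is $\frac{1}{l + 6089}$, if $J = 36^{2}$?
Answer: $\frac{1}{481106} \approx 2.0785 \cdot 10^{-6}$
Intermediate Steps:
$J = 1296$
$l = 475017$ ($l = \left(1296 - 723\right) \left(3944 - 3115\right) = 573 \cdot 829 = 475017$)
$\frac{1}{l + 6089} = \frac{1}{475017 + 6089} = \frac{1}{481106}$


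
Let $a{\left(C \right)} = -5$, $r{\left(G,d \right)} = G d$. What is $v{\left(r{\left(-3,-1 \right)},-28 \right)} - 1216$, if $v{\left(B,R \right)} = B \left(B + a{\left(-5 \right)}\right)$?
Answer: $-1222$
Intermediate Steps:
$v{\left(B,R \right)} = B \left(-5 + B\right)$ ($v{\left(B,R \right)} = B \left(B - 5\right) = B \left(-5 + B\right)$)
$v{\left(r{\left(-3,-1 \right)},-28 \right)} - 1216 = \left(-3\right) \left(-1\right) \left(-5 - -3\right) - 1216 = 3 \left(-5 + 3\right) - 1216 = 3 \left(-2\right) - 1216 = -6 - 1216 = -1222$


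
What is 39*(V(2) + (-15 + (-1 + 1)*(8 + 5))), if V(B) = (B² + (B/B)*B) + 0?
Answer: -351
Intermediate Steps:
V(B) = B + B² (V(B) = (B² + 1*B) + 0 = (B² + B) + 0 = (B + B²) + 0 = B + B²)
39*(V(2) + (-15 + (-1 + 1)*(8 + 5))) = 39*(2*(1 + 2) + (-15 + (-1 + 1)*(8 + 5))) = 39*(2*3 + (-15 + 0*13)) = 39*(6 + (-15 + 0)) = 39*(6 - 15) = 39*(-9) = -351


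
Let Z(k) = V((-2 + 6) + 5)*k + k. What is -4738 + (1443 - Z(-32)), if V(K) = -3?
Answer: -3359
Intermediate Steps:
Z(k) = -2*k (Z(k) = -3*k + k = -2*k)
-4738 + (1443 - Z(-32)) = -4738 + (1443 - (-2)*(-32)) = -4738 + (1443 - 1*64) = -4738 + (1443 - 64) = -4738 + 1379 = -3359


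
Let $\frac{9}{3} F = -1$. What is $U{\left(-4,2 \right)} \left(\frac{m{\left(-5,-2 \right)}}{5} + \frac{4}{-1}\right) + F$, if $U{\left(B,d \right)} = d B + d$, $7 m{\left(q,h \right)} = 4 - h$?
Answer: $\frac{2377}{105} \approx 22.638$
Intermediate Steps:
$m{\left(q,h \right)} = \frac{4}{7} - \frac{h}{7}$ ($m{\left(q,h \right)} = \frac{4 - h}{7} = \frac{4}{7} - \frac{h}{7}$)
$F = - \frac{1}{3}$ ($F = \frac{1}{3} \left(-1\right) = - \frac{1}{3} \approx -0.33333$)
$U{\left(B,d \right)} = d + B d$ ($U{\left(B,d \right)} = B d + d = d + B d$)
$U{\left(-4,2 \right)} \left(\frac{m{\left(-5,-2 \right)}}{5} + \frac{4}{-1}\right) + F = 2 \left(1 - 4\right) \left(\frac{\frac{4}{7} - - \frac{2}{7}}{5} + \frac{4}{-1}\right) - \frac{1}{3} = 2 \left(-3\right) \left(\left(\frac{4}{7} + \frac{2}{7}\right) \frac{1}{5} + 4 \left(-1\right)\right) - \frac{1}{3} = - 6 \left(\frac{6}{7} \cdot \frac{1}{5} - 4\right) - \frac{1}{3} = - 6 \left(\frac{6}{35} - 4\right) - \frac{1}{3} = \left(-6\right) \left(- \frac{134}{35}\right) - \frac{1}{3} = \frac{804}{35} - \frac{1}{3} = \frac{2377}{105}$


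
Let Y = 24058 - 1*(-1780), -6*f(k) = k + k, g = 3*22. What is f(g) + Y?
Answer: 25816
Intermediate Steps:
g = 66
f(k) = -k/3 (f(k) = -(k + k)/6 = -k/3)
Y = 25838 (Y = 24058 + 1780 = 25838)
f(g) + Y = -1/3*66 + 25838 = -22 + 25838 = 25816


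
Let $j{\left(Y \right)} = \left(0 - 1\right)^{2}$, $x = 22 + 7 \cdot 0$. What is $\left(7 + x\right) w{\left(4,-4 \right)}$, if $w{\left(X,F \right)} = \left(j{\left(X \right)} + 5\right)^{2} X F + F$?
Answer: $-16820$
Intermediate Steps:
$x = 22$ ($x = 22 + 0 = 22$)
$j{\left(Y \right)} = 1$ ($j{\left(Y \right)} = \left(-1\right)^{2} = 1$)
$w{\left(X,F \right)} = F + 36 F X$ ($w{\left(X,F \right)} = \left(1 + 5\right)^{2} X F + F = 6^{2} X F + F = 36 X F + F = 36 F X + F = F + 36 F X$)
$\left(7 + x\right) w{\left(4,-4 \right)} = \left(7 + 22\right) \left(- 4 \left(1 + 36 \cdot 4\right)\right) = 29 \left(- 4 \left(1 + 144\right)\right) = 29 \left(\left(-4\right) 145\right) = 29 \left(-580\right) = -16820$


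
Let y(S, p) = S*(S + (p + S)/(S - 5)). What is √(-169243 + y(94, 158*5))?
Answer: 13*I*√7474487/89 ≈ 399.34*I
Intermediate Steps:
y(S, p) = S*(S + (S + p)/(-5 + S))
√(-169243 + y(94, 158*5)) = √(-169243 + 94*(158*5 + 94² - 4*94)/(-5 + 94)) = √(-169243 + 94*(790 + 8836 - 376)/89) = √(-169243 + 94*(1/89)*9250) = √(-169243 + 869500/89) = √(-14193127/89) = 13*I*√7474487/89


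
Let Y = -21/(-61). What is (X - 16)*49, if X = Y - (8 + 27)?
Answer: -151410/61 ≈ -2482.1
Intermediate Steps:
Y = 21/61 (Y = -21*(-1/61) = 21/61 ≈ 0.34426)
X = -2114/61 (X = 21/61 - (8 + 27) = 21/61 - 1*35 = 21/61 - 35 = -2114/61 ≈ -34.656)
(X - 16)*49 = (-2114/61 - 16)*49 = -3090/61*49 = -151410/61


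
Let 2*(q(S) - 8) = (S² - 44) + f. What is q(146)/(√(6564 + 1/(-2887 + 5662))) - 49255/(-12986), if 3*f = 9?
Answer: 49255/12986 + 106455*√2021876211/36430202 ≈ 135.19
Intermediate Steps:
f = 3 (f = (⅓)*9 = 3)
q(S) = -25/2 + S²/2 (q(S) = 8 + ((S² - 44) + 3)/2 = 8 + ((-44 + S²) + 3)/2 = 8 + (-41 + S²)/2 = 8 + (-41/2 + S²/2) = -25/2 + S²/2)
q(146)/(√(6564 + 1/(-2887 + 5662))) - 49255/(-12986) = (-25/2 + (½)*146²)/(√(6564 + 1/(-2887 + 5662))) - 49255/(-12986) = (-25/2 + (½)*21316)/(√(6564 + 1/2775)) - 49255*(-1/12986) = (-25/2 + 10658)/(√(6564 + 1/2775)) + 49255/12986 = 21291/(2*(√(18215101/2775))) + 49255/12986 = 21291/(2*((√2021876211/555))) + 49255/12986 = 21291*(5*√2021876211/18215101)/2 + 49255/12986 = 106455*√2021876211/36430202 + 49255/12986 = 49255/12986 + 106455*√2021876211/36430202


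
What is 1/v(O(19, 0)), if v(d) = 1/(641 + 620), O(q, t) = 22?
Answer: 1261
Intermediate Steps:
v(d) = 1/1261
1/v(O(19, 0)) = 1/(1/1261) = 1261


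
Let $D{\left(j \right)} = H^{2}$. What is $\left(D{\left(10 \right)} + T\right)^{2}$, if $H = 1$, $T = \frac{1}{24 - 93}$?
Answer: $\frac{4624}{4761} \approx 0.97122$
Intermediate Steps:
$T = - \frac{1}{69}$ ($T = \frac{1}{-69} = - \frac{1}{69} \approx -0.014493$)
$D{\left(j \right)} = 1$ ($D{\left(j \right)} = 1^{2} = 1$)
$\left(D{\left(10 \right)} + T\right)^{2} = \left(1 - \frac{1}{69}\right)^{2} = \left(\frac{68}{69}\right)^{2} = \frac{4624}{4761}$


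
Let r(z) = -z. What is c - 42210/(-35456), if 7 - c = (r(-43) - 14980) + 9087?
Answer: 103854001/17728 ≈ 5858.2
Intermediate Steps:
c = 5857 (c = 7 - ((-1*(-43) - 14980) + 9087) = 7 - ((43 - 14980) + 9087) = 7 - (-14937 + 9087) = 7 - 1*(-5850) = 7 + 5850 = 5857)
c - 42210/(-35456) = 5857 - 42210/(-35456) = 5857 - 42210*(-1)/35456 = 5857 - 1*(-21105/17728) = 5857 + 21105/17728 = 103854001/17728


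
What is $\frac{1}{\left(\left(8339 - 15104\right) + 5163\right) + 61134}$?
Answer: $\frac{1}{59532} \approx 1.6798 \cdot 10^{-5}$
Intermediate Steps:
$\frac{1}{\left(\left(8339 - 15104\right) + 5163\right) + 61134} = \frac{1}{\left(-6765 + 5163\right) + 61134} = \frac{1}{-1602 + 61134} = \frac{1}{59532}$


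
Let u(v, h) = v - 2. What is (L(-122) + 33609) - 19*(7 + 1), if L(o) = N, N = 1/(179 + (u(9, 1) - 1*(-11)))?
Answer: 6591030/197 ≈ 33457.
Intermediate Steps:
u(v, h) = -2 + v
N = 1/197 (N = 1/(179 + ((-2 + 9) - 1*(-11))) = 1/(179 + (7 + 11)) = 1/(179 + 18) = 1/197 ≈ 0.0050761)
L(o) = 1/197
(L(-122) + 33609) - 19*(7 + 1) = (1/197 + 33609) - 19*(7 + 1) = 6620974/197 - 19*8 = 6620974/197 - 152 = 6591030/197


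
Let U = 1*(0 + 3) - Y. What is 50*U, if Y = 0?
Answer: 150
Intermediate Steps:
U = 3 (U = 1*(0 + 3) - 1*0 = 1*3 + 0 = 3 + 0 = 3)
50*U = 50*3 = 150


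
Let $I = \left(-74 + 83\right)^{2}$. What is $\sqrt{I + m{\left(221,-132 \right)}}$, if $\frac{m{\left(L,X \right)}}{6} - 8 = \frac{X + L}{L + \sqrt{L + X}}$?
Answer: $\frac{\sqrt{29043 + 129 \sqrt{89}}}{\sqrt{221 + \sqrt{89}}} \approx 11.459$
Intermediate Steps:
$I = 81$ ($I = 9^{2} = 81$)
$m{\left(L,X \right)} = 48 + \frac{6 \left(L + X\right)}{L + \sqrt{L + X}}$ ($m{\left(L,X \right)} = 48 + 6 \frac{X + L}{L + \sqrt{L + X}} = 48 + 6 \frac{L + X}{L + \sqrt{L + X}} = 48 + \frac{6 \left(L + X\right)}{L + \sqrt{L + X}}$)
$\sqrt{I + m{\left(221,-132 \right)}} = \sqrt{81 + \frac{6 \left(-132 + 8 \sqrt{221 - 132} + 9 \cdot 221\right)}{221 + \sqrt{221 - 132}}} = \sqrt{81 + \frac{6 \left(-132 + 8 \sqrt{89} + 1989\right)}{221 + \sqrt{89}}} = \sqrt{81 + \frac{6 \left(1857 + 8 \sqrt{89}\right)}{221 + \sqrt{89}}}$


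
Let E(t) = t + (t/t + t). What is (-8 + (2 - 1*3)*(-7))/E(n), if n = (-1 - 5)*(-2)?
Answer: -1/25 ≈ -0.040000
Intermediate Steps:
n = 12 (n = -6*(-2) = 12)
E(t) = 1 + 2*t (E(t) = t + (1 + t) = 1 + 2*t)
(-8 + (2 - 1*3)*(-7))/E(n) = (-8 + (2 - 1*3)*(-7))/(1 + 2*12) = (-8 + (2 - 3)*(-7))/(1 + 24) = (-8 - 1*(-7))/25 = (-8 + 7)*(1/25) = -1*1/25 = -1/25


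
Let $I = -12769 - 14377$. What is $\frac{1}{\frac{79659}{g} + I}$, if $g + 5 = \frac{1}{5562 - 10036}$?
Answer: $- \frac{7457}{321225844} \approx -2.3214 \cdot 10^{-5}$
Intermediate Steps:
$g = - \frac{22371}{4474}$ ($g = -5 + \frac{1}{5562 - 10036} = -5 + \frac{1}{-4474} = -5 - \frac{1}{4474} = - \frac{22371}{4474} \approx -5.0002$)
$I = -27146$
$\frac{1}{\frac{79659}{g} + I} = \frac{1}{\frac{79659}{- \frac{22371}{4474}} - 27146} = \frac{1}{79659 \left(- \frac{4474}{22371}\right) - 27146} = \frac{1}{- \frac{118798122}{7457} - 27146} = \frac{1}{- \frac{321225844}{7457}} = - \frac{7457}{321225844}$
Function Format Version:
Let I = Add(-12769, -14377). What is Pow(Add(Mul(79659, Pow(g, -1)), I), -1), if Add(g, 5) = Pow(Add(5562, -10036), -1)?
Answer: Rational(-7457, 321225844) ≈ -2.3214e-5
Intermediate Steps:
g = Rational(-22371, 4474) (g = Add(-5, Pow(Add(5562, -10036), -1)) = Add(-5, Pow(-4474, -1)) = Add(-5, Rational(-1, 4474)) = Rational(-22371, 4474) ≈ -5.0002)
I = -27146
Pow(Add(Mul(79659, Pow(g, -1)), I), -1) = Pow(Add(Mul(79659, Pow(Rational(-22371, 4474), -1)), -27146), -1) = Pow(Add(Mul(79659, Rational(-4474, 22371)), -27146), -1) = Pow(Add(Rational(-118798122, 7457), -27146), -1) = Pow(Rational(-321225844, 7457), -1) = Rational(-7457, 321225844)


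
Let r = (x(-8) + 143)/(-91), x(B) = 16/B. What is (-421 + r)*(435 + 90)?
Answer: -2883900/13 ≈ -2.2184e+5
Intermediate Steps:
r = -141/91 (r = (16/(-8) + 143)/(-91) = (16*(-⅛) + 143)*(-1/91) = (-2 + 143)*(-1/91) = 141*(-1/91) = -141/91 ≈ -1.5494)
(-421 + r)*(435 + 90) = (-421 - 141/91)*(435 + 90) = -38452/91*525 = -2883900/13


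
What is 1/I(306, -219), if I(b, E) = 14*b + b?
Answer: 1/4590 ≈ 0.00021786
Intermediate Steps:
I(b, E) = 15*b
1/I(306, -219) = 1/(15*306) = 1/4590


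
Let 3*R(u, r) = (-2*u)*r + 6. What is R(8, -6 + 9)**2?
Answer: 196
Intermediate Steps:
R(u, r) = 2 - 2*r*u/3 (R(u, r) = ((-2*u)*r + 6)/3 = (-2*r*u + 6)/3 = (6 - 2*r*u)/3 = 2 - 2*r*u/3)
R(8, -6 + 9)**2 = (2 - 2/3*(-6 + 9)*8)**2 = (2 - 2/3*3*8)**2 = (2 - 16)**2 = (-14)**2 = 196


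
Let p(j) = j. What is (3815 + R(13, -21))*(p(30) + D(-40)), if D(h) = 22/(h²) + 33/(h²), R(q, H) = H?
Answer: 18232067/160 ≈ 1.1395e+5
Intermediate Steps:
D(h) = 55/h² (D(h) = 22/h² + 33/h² = 55/h²)
(3815 + R(13, -21))*(p(30) + D(-40)) = (3815 - 21)*(30 + 55/(-40)²) = 3794*(30 + 55*(1/1600)) = 3794*(30 + 11/320) = 3794*(9611/320) = 18232067/160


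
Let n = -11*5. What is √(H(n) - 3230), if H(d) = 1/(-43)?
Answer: I*√5972313/43 ≈ 56.833*I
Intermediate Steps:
n = -55
H(d) = -1/43
√(H(n) - 3230) = √(-1/43 - 3230) = √(-138891/43) = I*√5972313/43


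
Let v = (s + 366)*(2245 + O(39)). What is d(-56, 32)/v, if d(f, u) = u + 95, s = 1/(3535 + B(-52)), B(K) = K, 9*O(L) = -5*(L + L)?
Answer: 1327023/8419915295 ≈ 0.00015761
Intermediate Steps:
O(L) = -10*L/9 (O(L) = (-5*(L + L))/9 = (-10*L)/9 = -10*L/9)
s = 1/3483 (s = 1/(3535 - 52) = 1/3483 ≈ 0.00028711)
d(f, u) = 95 + u
v = 8419915295/10449 (v = (1/3483 + 366)*(2245 - 10/9*39) = 1274779*(2245 - 130/3)/3483 = (1274779/3483)*(6605/3) = 8419915295/10449 ≈ 8.0581e+5)
d(-56, 32)/v = (95 + 32)/(8419915295/10449) = 127*(10449/8419915295) = 1327023/8419915295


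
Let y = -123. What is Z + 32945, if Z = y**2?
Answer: 48074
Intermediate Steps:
Z = 15129 (Z = (-123)**2 = 15129)
Z + 32945 = 15129 + 32945 = 48074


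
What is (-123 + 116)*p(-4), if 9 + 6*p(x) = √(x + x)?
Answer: 21/2 - 7*I*√2/3 ≈ 10.5 - 3.2998*I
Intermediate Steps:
p(x) = -3/2 + √2*√x/6 (p(x) = -3/2 + √(x + x)/6 = -3/2 + √(2*x)/6 = -3/2 + (√2*√x)/6 = -3/2 + √2*√x/6)
(-123 + 116)*p(-4) = (-123 + 116)*(-3/2 + √2*√(-4)/6) = -7*(-3/2 + √2*(2*I)/6) = -7*(-3/2 + I*√2/3) = 21/2 - 7*I*√2/3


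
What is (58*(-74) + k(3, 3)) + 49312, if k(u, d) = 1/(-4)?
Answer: 180079/4 ≈ 45020.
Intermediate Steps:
k(u, d) = -¼
(58*(-74) + k(3, 3)) + 49312 = (58*(-74) - ¼) + 49312 = (-4292 - ¼) + 49312 = -17169/4 + 49312 = 180079/4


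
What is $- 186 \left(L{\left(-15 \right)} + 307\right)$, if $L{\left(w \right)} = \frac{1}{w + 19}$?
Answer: $- \frac{114297}{2} \approx -57149.0$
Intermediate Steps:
$L{\left(w \right)} = \frac{1}{19 + w}$
$- 186 \left(L{\left(-15 \right)} + 307\right) = - 186 \left(\frac{1}{19 - 15} + 307\right) = - 186 \left(\frac{1}{4} + 307\right) = \left(-186\right) \frac{1229}{4} = - \frac{114297}{2}$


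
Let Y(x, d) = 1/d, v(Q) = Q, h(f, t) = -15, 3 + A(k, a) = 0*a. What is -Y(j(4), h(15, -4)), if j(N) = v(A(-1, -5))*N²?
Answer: 1/15 ≈ 0.066667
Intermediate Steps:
A(k, a) = -3 (A(k, a) = -3 + 0*a = -3 + 0 = -3)
j(N) = -3*N²
-Y(j(4), h(15, -4)) = -1/(-15) = -1*(-1/15) = 1/15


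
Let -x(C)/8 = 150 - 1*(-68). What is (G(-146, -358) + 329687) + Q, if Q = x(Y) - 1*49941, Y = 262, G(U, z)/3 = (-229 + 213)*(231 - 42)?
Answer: 268930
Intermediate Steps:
G(U, z) = -9072 (G(U, z) = 3*((-229 + 213)*(231 - 42)) = 3*(-16*189) = 3*(-3024) = -9072)
x(C) = -1744 (x(C) = -8*(150 - 1*(-68)) = -8*(150 + 68) = -8*218 = -1744)
Q = -51685 (Q = -1744 - 1*49941 = -1744 - 49941 = -51685)
(G(-146, -358) + 329687) + Q = (-9072 + 329687) - 51685 = 320615 - 51685 = 268930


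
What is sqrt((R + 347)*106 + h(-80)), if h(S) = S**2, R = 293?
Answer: 16*sqrt(290) ≈ 272.47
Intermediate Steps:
sqrt((R + 347)*106 + h(-80)) = sqrt((293 + 347)*106 + (-80)**2) = sqrt(640*106 + 6400) = sqrt(67840 + 6400) = sqrt(74240) = 16*sqrt(290)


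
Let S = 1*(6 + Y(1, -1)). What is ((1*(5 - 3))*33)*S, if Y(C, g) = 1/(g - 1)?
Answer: 363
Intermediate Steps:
Y(C, g) = 1/(-1 + g)
S = 11/2 (S = 1*(6 + 1/(-1 - 1)) = 1*(6 + 1/(-2)) = 1*(6 - ½) = 1*(11/2) = 11/2 ≈ 5.5000)
((1*(5 - 3))*33)*S = ((1*(5 - 3))*33)*(11/2) = ((1*2)*33)*(11/2) = (2*33)*(11/2) = 66*(11/2) = 363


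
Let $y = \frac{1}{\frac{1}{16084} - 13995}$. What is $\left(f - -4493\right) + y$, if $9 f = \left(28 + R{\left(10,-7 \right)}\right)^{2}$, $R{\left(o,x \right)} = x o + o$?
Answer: $\frac{9332687656163}{2025860211} \approx 4606.8$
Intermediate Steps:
$R{\left(o,x \right)} = o + o x$ ($R{\left(o,x \right)} = o x + o = o + o x$)
$y = - \frac{16084}{225095579}$ ($y = \frac{1}{\frac{1}{16084} - 13995} = \frac{1}{- \frac{225095579}{16084}} = - \frac{16084}{225095579} \approx -7.1454 \cdot 10^{-5}$)
$f = \frac{1024}{9}$ ($f = \frac{\left(28 + 10 \left(1 - 7\right)\right)^{2}}{9} = \frac{\left(28 + 10 \left(-6\right)\right)^{2}}{9} = \frac{\left(28 - 60\right)^{2}}{9} = \frac{\left(-32\right)^{2}}{9} = \frac{1}{9} \cdot 1024 = \frac{1024}{9} \approx 113.78$)
$\left(f - -4493\right) + y = \left(\frac{1024}{9} - -4493\right) - \frac{16084}{225095579} = \left(\frac{1024}{9} + \left(-307 + 4800\right)\right) - \frac{16084}{225095579} = \left(\frac{1024}{9} + 4493\right) - \frac{16084}{225095579} = \frac{41461}{9} - \frac{16084}{225095579} = \frac{9332687656163}{2025860211}$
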